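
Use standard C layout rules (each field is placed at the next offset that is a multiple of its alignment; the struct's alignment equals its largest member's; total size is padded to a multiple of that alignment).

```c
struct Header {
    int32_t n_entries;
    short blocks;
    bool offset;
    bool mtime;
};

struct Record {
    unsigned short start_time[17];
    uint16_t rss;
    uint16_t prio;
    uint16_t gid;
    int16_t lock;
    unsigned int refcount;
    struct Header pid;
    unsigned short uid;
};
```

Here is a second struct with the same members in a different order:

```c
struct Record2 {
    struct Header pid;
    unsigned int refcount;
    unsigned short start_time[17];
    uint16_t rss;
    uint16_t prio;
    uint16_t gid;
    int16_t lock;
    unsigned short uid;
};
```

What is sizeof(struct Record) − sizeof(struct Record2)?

4

Header: @0: n_entries [4B, align 4] → 4; @4: blocks [2B, align 2] → 6; @6: offset [1B, align 1] → 7; @7: mtime [1B, align 1] → 8; size 8, align 4
@0: start_time [34B, align 2] → 34
@34: rss [2B, align 2] → 36
@36: prio [2B, align 2] → 38
@38: gid [2B, align 2] → 40
@40: lock [2B, align 2] → 42
+2 pad (align 4)
@44: refcount [4B, align 4] → 48
@48: pid [8B, align 4] → 56
@56: uid [2B, align 2] → 58
+2 tail pad (align 4)
size 60, align 4
— Record2 —
@0: pid [8B, align 4] → 8
@8: refcount [4B, align 4] → 12
@12: start_time [34B, align 2] → 46
@46: rss [2B, align 2] → 48
@48: prio [2B, align 2] → 50
@50: gid [2B, align 2] → 52
@52: lock [2B, align 2] → 54
@54: uid [2B, align 2] → 56
size 56, align 4
60 − 56 = 4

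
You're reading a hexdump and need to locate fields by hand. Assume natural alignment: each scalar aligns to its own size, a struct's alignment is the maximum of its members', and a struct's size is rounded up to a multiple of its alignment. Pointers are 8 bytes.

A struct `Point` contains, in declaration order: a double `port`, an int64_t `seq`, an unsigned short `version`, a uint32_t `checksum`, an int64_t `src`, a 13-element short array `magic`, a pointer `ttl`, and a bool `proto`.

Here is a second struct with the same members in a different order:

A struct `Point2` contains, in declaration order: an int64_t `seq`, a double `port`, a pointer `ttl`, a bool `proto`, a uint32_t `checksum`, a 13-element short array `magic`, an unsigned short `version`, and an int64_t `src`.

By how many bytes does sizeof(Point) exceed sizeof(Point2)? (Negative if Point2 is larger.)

0..8  port  (8B, 8-aligned)
8..16  seq  (8B, 8-aligned)
16..18  version  (2B, 2-aligned)
18..20  -- padding (2B)
20..24  checksum  (4B, 4-aligned)
24..32  src  (8B, 8-aligned)
32..58  magic  (26B, 2-aligned)
58..64  -- padding (6B)
64..72  ttl  (8B, 8-aligned)
72..73  proto  (1B, 1-aligned)
73..80  -- tail padding (7B)
sizeof = 80, alignof = 8
— Point2 —
0..8  seq  (8B, 8-aligned)
8..16  port  (8B, 8-aligned)
16..24  ttl  (8B, 8-aligned)
24..25  proto  (1B, 1-aligned)
25..28  -- padding (3B)
28..32  checksum  (4B, 4-aligned)
32..58  magic  (26B, 2-aligned)
58..60  version  (2B, 2-aligned)
60..64  -- padding (4B)
64..72  src  (8B, 8-aligned)
sizeof = 72, alignof = 8
80 − 72 = 8

8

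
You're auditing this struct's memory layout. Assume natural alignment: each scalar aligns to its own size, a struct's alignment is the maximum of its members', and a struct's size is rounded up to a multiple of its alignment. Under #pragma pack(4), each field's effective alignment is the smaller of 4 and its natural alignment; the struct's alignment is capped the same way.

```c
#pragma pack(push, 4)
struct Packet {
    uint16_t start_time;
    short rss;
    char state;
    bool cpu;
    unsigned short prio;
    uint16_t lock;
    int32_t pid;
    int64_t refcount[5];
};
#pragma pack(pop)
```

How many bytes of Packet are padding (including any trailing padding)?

start_time at 0 (size 2, align 2) → ends 2
rss at 2 (size 2, align 2) → ends 4
state at 4 (size 1, align 1) → ends 5
cpu at 5 (size 1, align 1) → ends 6
prio at 6 (size 2, align 2) → ends 8
lock at 8 (size 2, align 2) → ends 10
pad 2 to align 4 for pid
pid at 12 (size 4, align 4) → ends 16
refcount at 16 (size 40, align 4) → ends 56
total 56 bytes, alignment 4
data bytes 54, size 56 → padding 2

2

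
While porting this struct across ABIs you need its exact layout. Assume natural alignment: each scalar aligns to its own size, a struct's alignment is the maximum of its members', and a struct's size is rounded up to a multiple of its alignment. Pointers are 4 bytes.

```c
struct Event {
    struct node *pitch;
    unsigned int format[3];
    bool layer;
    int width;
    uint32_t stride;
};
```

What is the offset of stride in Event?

0..4  pitch  (4B, 4-aligned)
4..16  format  (12B, 4-aligned)
16..17  layer  (1B, 1-aligned)
17..20  -- padding (3B)
20..24  width  (4B, 4-aligned)
24..28  stride  (4B, 4-aligned)

24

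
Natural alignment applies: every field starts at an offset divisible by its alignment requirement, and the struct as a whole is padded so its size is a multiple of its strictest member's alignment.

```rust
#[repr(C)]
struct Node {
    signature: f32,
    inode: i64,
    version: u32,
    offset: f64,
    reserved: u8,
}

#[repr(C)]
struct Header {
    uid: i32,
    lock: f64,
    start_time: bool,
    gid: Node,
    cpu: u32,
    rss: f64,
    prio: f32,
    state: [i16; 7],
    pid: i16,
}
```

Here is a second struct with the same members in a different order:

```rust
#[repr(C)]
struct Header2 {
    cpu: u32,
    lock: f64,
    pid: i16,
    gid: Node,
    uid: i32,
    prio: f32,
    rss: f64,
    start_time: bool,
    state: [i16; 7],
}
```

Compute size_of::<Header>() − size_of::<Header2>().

Node: signature at 0 (size 4, align 4) → ends 4; pad 4 to align 8 for inode; inode at 8 (size 8, align 8) → ends 16; version at 16 (size 4, align 4) → ends 20; pad 4 to align 8 for offset; offset at 24 (size 8, align 8) → ends 32; reserved at 32 (size 1, align 1) → ends 33; tail pad 7 to reach multiple of 8; total 40 bytes, alignment 8
uid at 0 (size 4, align 4) → ends 4
pad 4 to align 8 for lock
lock at 8 (size 8, align 8) → ends 16
start_time at 16 (size 1, align 1) → ends 17
pad 7 to align 8 for gid
gid at 24 (size 40, align 8) → ends 64
cpu at 64 (size 4, align 4) → ends 68
pad 4 to align 8 for rss
rss at 72 (size 8, align 8) → ends 80
prio at 80 (size 4, align 4) → ends 84
state at 84 (size 14, align 2) → ends 98
pid at 98 (size 2, align 2) → ends 100
tail pad 4 to reach multiple of 8
total 104 bytes, alignment 8
— Header2 —
cpu at 0 (size 4, align 4) → ends 4
pad 4 to align 8 for lock
lock at 8 (size 8, align 8) → ends 16
pid at 16 (size 2, align 2) → ends 18
pad 6 to align 8 for gid
gid at 24 (size 40, align 8) → ends 64
uid at 64 (size 4, align 4) → ends 68
prio at 68 (size 4, align 4) → ends 72
rss at 72 (size 8, align 8) → ends 80
start_time at 80 (size 1, align 1) → ends 81
pad 1 to align 2 for state
state at 82 (size 14, align 2) → ends 96
total 96 bytes, alignment 8
104 − 96 = 8

8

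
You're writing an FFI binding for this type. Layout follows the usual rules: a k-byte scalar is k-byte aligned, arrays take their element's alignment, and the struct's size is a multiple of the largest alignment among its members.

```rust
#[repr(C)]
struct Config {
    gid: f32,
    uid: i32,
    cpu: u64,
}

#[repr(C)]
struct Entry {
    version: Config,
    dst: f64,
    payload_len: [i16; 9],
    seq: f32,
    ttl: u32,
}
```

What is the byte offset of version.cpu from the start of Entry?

Config: gid at 0 (size 4, align 4) → ends 4; uid at 4 (size 4, align 4) → ends 8; cpu at 8 (size 8, align 8) → ends 16; total 16 bytes, alignment 8
version at 0 (size 16, align 8) → ends 16
within Config: cpu at 8
0 + 8 = 8

8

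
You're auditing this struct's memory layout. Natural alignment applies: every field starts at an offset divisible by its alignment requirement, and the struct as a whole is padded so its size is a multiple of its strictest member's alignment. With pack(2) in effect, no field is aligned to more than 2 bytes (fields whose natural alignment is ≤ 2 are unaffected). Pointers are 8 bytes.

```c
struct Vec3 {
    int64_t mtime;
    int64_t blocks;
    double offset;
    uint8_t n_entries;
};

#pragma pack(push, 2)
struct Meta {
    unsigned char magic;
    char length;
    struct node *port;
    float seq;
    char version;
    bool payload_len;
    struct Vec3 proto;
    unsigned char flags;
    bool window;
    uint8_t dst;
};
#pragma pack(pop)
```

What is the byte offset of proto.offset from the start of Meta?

Vec3: 0..8  mtime  (8B, 8-aligned); 8..16  blocks  (8B, 8-aligned); 16..24  offset  (8B, 8-aligned); 24..25  n_entries  (1B, 1-aligned); 25..32  -- tail padding (7B); sizeof = 32, alignof = 8
0..1  magic  (1B, 1-aligned)
1..2  length  (1B, 1-aligned)
2..10  port  (8B, 2-aligned)
10..14  seq  (4B, 2-aligned)
14..15  version  (1B, 1-aligned)
15..16  payload_len  (1B, 1-aligned)
16..48  proto  (32B, 2-aligned)
within Vec3: offset at 16
16 + 16 = 32

32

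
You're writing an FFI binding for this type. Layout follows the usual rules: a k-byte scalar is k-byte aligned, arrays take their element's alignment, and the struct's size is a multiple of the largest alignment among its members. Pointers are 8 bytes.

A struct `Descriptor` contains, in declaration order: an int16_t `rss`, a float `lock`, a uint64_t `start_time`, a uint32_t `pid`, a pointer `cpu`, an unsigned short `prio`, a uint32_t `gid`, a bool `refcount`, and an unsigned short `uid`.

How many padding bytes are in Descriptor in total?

rss at 0 (size 2, align 2) → ends 2
pad 2 to align 4 for lock
lock at 4 (size 4, align 4) → ends 8
start_time at 8 (size 8, align 8) → ends 16
pid at 16 (size 4, align 4) → ends 20
pad 4 to align 8 for cpu
cpu at 24 (size 8, align 8) → ends 32
prio at 32 (size 2, align 2) → ends 34
pad 2 to align 4 for gid
gid at 36 (size 4, align 4) → ends 40
refcount at 40 (size 1, align 1) → ends 41
pad 1 to align 2 for uid
uid at 42 (size 2, align 2) → ends 44
tail pad 4 to reach multiple of 8
total 48 bytes, alignment 8
data bytes 35, size 48 → padding 13

13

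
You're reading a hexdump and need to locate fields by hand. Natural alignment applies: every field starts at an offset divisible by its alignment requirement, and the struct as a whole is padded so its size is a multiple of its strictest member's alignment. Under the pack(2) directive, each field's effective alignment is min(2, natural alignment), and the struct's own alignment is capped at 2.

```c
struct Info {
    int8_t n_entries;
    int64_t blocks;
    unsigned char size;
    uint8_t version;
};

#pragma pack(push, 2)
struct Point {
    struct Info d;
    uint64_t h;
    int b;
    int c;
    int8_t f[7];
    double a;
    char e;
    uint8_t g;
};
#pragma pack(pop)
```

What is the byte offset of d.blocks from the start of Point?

Info: @0: n_entries [1B, align 1] → 1; +7 pad (align 8); @8: blocks [8B, align 8] → 16; @16: size [1B, align 1] → 17; @17: version [1B, align 1] → 18; +6 tail pad (align 8); size 24, align 8
@0: d [24B, align 2] → 24
within Info: blocks at 8
0 + 8 = 8

8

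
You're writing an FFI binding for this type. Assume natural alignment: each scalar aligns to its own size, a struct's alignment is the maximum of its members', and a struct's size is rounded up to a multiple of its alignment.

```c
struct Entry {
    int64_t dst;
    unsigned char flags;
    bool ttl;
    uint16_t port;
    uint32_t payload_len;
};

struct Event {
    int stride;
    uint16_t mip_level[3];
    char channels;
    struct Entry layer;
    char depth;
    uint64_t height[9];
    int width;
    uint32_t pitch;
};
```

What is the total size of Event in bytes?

120

Entry: @0: dst [8B, align 8] → 8; @8: flags [1B, align 1] → 9; @9: ttl [1B, align 1] → 10; @10: port [2B, align 2] → 12; @12: payload_len [4B, align 4] → 16; size 16, align 8
@0: stride [4B, align 4] → 4
@4: mip_level [6B, align 2] → 10
@10: channels [1B, align 1] → 11
+5 pad (align 8)
@16: layer [16B, align 8] → 32
@32: depth [1B, align 1] → 33
+7 pad (align 8)
@40: height [72B, align 8] → 112
@112: width [4B, align 4] → 116
@116: pitch [4B, align 4] → 120
size 120, align 8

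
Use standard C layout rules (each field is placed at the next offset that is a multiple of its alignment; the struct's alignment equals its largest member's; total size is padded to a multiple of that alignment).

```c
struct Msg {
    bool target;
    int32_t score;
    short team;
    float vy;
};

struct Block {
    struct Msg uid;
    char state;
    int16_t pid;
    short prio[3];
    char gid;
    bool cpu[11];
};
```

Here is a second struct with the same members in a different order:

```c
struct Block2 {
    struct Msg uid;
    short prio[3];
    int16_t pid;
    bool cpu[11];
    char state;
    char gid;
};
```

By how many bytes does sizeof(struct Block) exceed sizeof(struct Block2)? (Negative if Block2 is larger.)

Msg: 0..1  target  (1B, 1-aligned); 1..4  -- padding (3B); 4..8  score  (4B, 4-aligned); 8..10  team  (2B, 2-aligned); 10..12  -- padding (2B); 12..16  vy  (4B, 4-aligned); sizeof = 16, alignof = 4
0..16  uid  (16B, 4-aligned)
16..17  state  (1B, 1-aligned)
17..18  -- padding (1B)
18..20  pid  (2B, 2-aligned)
20..26  prio  (6B, 2-aligned)
26..27  gid  (1B, 1-aligned)
27..38  cpu  (11B, 1-aligned)
38..40  -- tail padding (2B)
sizeof = 40, alignof = 4
— Block2 —
0..16  uid  (16B, 4-aligned)
16..22  prio  (6B, 2-aligned)
22..24  pid  (2B, 2-aligned)
24..35  cpu  (11B, 1-aligned)
35..36  state  (1B, 1-aligned)
36..37  gid  (1B, 1-aligned)
37..40  -- tail padding (3B)
sizeof = 40, alignof = 4
40 − 40 = 0

0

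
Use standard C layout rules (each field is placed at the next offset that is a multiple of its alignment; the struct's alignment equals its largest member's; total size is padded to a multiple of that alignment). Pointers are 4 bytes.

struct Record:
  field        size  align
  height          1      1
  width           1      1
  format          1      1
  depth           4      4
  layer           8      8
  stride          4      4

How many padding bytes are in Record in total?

5

@0: height [1B, align 1] → 1
@1: width [1B, align 1] → 2
@2: format [1B, align 1] → 3
+1 pad (align 4)
@4: depth [4B, align 4] → 8
@8: layer [8B, align 8] → 16
@16: stride [4B, align 4] → 20
+4 tail pad (align 8)
size 24, align 8
data bytes 19, size 24 → padding 5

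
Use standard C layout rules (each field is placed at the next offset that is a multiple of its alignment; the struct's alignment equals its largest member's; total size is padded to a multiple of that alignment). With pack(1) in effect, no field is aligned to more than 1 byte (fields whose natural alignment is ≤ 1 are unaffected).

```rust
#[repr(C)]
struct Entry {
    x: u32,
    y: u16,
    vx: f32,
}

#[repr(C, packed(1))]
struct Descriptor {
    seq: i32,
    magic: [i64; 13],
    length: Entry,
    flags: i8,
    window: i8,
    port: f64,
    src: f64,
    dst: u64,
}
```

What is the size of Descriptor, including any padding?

146

Entry: 0..4  x  (4B, 4-aligned); 4..6  y  (2B, 2-aligned); 6..8  -- padding (2B); 8..12  vx  (4B, 4-aligned); sizeof = 12, alignof = 4
0..4  seq  (4B, 1-aligned)
4..108  magic  (104B, 1-aligned)
108..120  length  (12B, 1-aligned)
120..121  flags  (1B, 1-aligned)
121..122  window  (1B, 1-aligned)
122..130  port  (8B, 1-aligned)
130..138  src  (8B, 1-aligned)
138..146  dst  (8B, 1-aligned)
sizeof = 146, alignof = 1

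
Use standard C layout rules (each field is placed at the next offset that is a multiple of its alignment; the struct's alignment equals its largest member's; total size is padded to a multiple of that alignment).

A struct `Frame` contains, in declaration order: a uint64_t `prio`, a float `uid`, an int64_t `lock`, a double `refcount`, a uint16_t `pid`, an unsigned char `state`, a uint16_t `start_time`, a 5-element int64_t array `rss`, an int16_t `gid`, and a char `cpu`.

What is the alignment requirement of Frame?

member alignments: prio=8, uid=4, lock=8, refcount=8, pid=2, state=1, start_time=2, rss=8, gid=2, cpu=1
max = 8

8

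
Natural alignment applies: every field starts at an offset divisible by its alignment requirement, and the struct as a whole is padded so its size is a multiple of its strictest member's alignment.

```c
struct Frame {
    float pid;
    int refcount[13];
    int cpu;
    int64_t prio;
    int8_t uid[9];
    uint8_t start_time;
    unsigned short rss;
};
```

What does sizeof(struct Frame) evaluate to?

88 bytes

0..4  pid  (4B, 4-aligned)
4..56  refcount  (52B, 4-aligned)
56..60  cpu  (4B, 4-aligned)
60..64  -- padding (4B)
64..72  prio  (8B, 8-aligned)
72..81  uid  (9B, 1-aligned)
81..82  start_time  (1B, 1-aligned)
82..84  rss  (2B, 2-aligned)
84..88  -- tail padding (4B)
sizeof = 88, alignof = 8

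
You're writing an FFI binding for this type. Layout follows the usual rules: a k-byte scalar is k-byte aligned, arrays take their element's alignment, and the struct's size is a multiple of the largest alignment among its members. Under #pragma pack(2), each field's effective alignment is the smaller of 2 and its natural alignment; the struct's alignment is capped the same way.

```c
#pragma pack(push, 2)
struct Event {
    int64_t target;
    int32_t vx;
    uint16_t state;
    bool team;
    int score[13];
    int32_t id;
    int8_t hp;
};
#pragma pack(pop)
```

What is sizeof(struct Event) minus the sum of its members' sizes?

2

0..8  target  (8B, 2-aligned)
8..12  vx  (4B, 2-aligned)
12..14  state  (2B, 2-aligned)
14..15  team  (1B, 1-aligned)
15..16  -- padding (1B)
16..68  score  (52B, 2-aligned)
68..72  id  (4B, 2-aligned)
72..73  hp  (1B, 1-aligned)
73..74  -- tail padding (1B)
sizeof = 74, alignof = 2
data bytes 72, size 74 → padding 2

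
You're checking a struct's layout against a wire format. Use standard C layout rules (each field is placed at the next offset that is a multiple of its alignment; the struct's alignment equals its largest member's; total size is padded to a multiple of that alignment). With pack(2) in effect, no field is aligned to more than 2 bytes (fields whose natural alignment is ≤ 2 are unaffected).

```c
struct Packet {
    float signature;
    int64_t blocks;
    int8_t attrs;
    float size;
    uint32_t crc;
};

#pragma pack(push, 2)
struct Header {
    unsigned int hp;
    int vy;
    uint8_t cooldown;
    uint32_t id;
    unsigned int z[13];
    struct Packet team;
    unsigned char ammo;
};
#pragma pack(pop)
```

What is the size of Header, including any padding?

Packet: signature at 0 (size 4, align 4) → ends 4; pad 4 to align 8 for blocks; blocks at 8 (size 8, align 8) → ends 16; attrs at 16 (size 1, align 1) → ends 17; pad 3 to align 4 for size; size at 20 (size 4, align 4) → ends 24; crc at 24 (size 4, align 4) → ends 28; tail pad 4 to reach multiple of 8; total 32 bytes, alignment 8
hp at 0 (size 4, align 2) → ends 4
vy at 4 (size 4, align 2) → ends 8
cooldown at 8 (size 1, align 1) → ends 9
pad 1 to align 2 for id
id at 10 (size 4, align 2) → ends 14
z at 14 (size 52, align 2) → ends 66
team at 66 (size 32, align 2) → ends 98
ammo at 98 (size 1, align 1) → ends 99
tail pad 1 to reach multiple of 2
total 100 bytes, alignment 2

100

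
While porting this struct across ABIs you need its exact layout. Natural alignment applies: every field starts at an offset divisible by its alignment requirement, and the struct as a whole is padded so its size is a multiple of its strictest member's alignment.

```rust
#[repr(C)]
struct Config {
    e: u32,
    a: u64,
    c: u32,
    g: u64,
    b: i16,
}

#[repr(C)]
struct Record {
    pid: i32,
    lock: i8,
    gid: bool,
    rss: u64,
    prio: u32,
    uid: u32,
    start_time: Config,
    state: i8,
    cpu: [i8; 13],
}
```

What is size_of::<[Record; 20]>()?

1600

Config: 0..4  e  (4B, 4-aligned); 4..8  -- padding (4B); 8..16  a  (8B, 8-aligned); 16..20  c  (4B, 4-aligned); 20..24  -- padding (4B); 24..32  g  (8B, 8-aligned); 32..34  b  (2B, 2-aligned); 34..40  -- tail padding (6B); sizeof = 40, alignof = 8
0..4  pid  (4B, 4-aligned)
4..5  lock  (1B, 1-aligned)
5..6  gid  (1B, 1-aligned)
6..8  -- padding (2B)
8..16  rss  (8B, 8-aligned)
16..20  prio  (4B, 4-aligned)
20..24  uid  (4B, 4-aligned)
24..64  start_time  (40B, 8-aligned)
64..65  state  (1B, 1-aligned)
65..78  cpu  (13B, 1-aligned)
78..80  -- tail padding (2B)
sizeof = 80, alignof = 8
array of 20: 20 × 80 = 1600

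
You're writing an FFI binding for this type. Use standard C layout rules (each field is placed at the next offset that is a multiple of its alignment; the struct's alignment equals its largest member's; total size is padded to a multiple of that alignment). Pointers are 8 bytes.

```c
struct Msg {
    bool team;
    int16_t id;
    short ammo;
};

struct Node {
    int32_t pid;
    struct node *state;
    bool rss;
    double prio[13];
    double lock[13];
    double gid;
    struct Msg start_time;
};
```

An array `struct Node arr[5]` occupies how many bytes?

1240

Msg: @0: team [1B, align 1] → 1; +1 pad (align 2); @2: id [2B, align 2] → 4; @4: ammo [2B, align 2] → 6; size 6, align 2
@0: pid [4B, align 4] → 4
+4 pad (align 8)
@8: state [8B, align 8] → 16
@16: rss [1B, align 1] → 17
+7 pad (align 8)
@24: prio [104B, align 8] → 128
@128: lock [104B, align 8] → 232
@232: gid [8B, align 8] → 240
@240: start_time [6B, align 2] → 246
+2 tail pad (align 8)
size 248, align 8
array of 5: 5 × 248 = 1240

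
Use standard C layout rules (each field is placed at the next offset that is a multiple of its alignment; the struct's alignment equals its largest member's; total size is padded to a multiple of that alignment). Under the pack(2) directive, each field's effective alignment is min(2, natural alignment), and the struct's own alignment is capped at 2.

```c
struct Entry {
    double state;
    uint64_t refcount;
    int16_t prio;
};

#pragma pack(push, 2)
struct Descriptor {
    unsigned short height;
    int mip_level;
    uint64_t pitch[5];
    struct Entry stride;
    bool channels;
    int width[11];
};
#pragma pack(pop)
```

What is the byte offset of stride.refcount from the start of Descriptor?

54

Entry: @0: state [8B, align 8] → 8; @8: refcount [8B, align 8] → 16; @16: prio [2B, align 2] → 18; +6 tail pad (align 8); size 24, align 8
@0: height [2B, align 2] → 2
@2: mip_level [4B, align 2] → 6
@6: pitch [40B, align 2] → 46
@46: stride [24B, align 2] → 70
within Entry: refcount at 8
46 + 8 = 54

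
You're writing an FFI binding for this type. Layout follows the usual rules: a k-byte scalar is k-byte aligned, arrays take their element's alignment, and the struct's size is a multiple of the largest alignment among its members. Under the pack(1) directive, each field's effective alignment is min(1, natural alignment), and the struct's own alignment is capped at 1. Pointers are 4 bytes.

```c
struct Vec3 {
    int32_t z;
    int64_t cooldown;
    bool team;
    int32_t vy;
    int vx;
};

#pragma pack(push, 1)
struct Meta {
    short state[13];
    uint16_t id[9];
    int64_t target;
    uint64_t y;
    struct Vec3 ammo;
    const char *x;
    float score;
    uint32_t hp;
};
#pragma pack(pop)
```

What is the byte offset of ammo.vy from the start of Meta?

Vec3: @0: z [4B, align 4] → 4; +4 pad (align 8); @8: cooldown [8B, align 8] → 16; @16: team [1B, align 1] → 17; +3 pad (align 4); @20: vy [4B, align 4] → 24; @24: vx [4B, align 4] → 28; +4 tail pad (align 8); size 32, align 8
@0: state [26B, align 1] → 26
@26: id [18B, align 1] → 44
@44: target [8B, align 1] → 52
@52: y [8B, align 1] → 60
@60: ammo [32B, align 1] → 92
within Vec3: vy at 20
60 + 20 = 80

80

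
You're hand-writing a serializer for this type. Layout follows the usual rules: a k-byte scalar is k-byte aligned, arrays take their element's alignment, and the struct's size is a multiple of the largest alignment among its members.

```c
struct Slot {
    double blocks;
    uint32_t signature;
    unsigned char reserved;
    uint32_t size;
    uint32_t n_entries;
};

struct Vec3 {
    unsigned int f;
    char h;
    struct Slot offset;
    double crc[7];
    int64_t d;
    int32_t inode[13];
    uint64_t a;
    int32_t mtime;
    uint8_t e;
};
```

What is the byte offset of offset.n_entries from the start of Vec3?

Slot: 0..8  blocks  (8B, 8-aligned); 8..12  signature  (4B, 4-aligned); 12..13  reserved  (1B, 1-aligned); 13..16  -- padding (3B); 16..20  size  (4B, 4-aligned); 20..24  n_entries  (4B, 4-aligned); sizeof = 24, alignof = 8
0..4  f  (4B, 4-aligned)
4..5  h  (1B, 1-aligned)
5..8  -- padding (3B)
8..32  offset  (24B, 8-aligned)
within Slot: n_entries at 20
8 + 20 = 28

28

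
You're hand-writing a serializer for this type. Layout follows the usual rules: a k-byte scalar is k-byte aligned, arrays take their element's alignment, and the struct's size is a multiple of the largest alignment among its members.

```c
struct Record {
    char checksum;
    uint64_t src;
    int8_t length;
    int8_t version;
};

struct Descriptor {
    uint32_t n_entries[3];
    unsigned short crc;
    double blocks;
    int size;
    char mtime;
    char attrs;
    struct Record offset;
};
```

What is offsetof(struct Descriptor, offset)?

Record: checksum at 0 (size 1, align 1) → ends 1; pad 7 to align 8 for src; src at 8 (size 8, align 8) → ends 16; length at 16 (size 1, align 1) → ends 17; version at 17 (size 1, align 1) → ends 18; tail pad 6 to reach multiple of 8; total 24 bytes, alignment 8
n_entries at 0 (size 12, align 4) → ends 12
crc at 12 (size 2, align 2) → ends 14
pad 2 to align 8 for blocks
blocks at 16 (size 8, align 8) → ends 24
size at 24 (size 4, align 4) → ends 28
mtime at 28 (size 1, align 1) → ends 29
attrs at 29 (size 1, align 1) → ends 30
pad 2 to align 8 for offset
offset at 32 (size 24, align 8) → ends 56

32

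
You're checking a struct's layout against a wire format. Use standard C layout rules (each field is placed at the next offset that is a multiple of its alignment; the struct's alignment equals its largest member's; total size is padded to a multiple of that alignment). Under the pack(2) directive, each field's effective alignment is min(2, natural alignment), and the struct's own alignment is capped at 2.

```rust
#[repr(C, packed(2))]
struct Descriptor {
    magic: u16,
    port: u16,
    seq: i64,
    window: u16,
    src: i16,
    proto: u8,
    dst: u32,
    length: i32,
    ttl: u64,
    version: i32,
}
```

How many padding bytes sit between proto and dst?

1

@0: magic [2B, align 2] → 2
@2: port [2B, align 2] → 4
@4: seq [8B, align 2] → 12
@12: window [2B, align 2] → 14
@14: src [2B, align 2] → 16
@16: proto [1B, align 1] → 17
+1 pad (align 2)
@18: dst [4B, align 2] → 22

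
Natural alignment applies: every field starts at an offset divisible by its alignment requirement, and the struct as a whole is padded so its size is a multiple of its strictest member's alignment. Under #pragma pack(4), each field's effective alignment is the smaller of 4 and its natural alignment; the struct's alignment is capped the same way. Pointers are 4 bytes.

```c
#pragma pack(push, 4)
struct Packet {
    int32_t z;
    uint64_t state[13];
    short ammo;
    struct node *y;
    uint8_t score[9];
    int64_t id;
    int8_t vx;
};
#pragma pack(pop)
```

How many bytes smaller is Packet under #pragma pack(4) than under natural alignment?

natural layout:
  0..4  z  (4B, 4-aligned)
  4..8  -- padding (4B)
  8..112  state  (104B, 8-aligned)
  112..114  ammo  (2B, 2-aligned)
  114..116  -- padding (2B)
  116..120  y  (4B, 4-aligned)
  120..129  score  (9B, 1-aligned)
  129..136  -- padding (7B)
  136..144  id  (8B, 8-aligned)
  144..145  vx  (1B, 1-aligned)
  145..152  -- tail padding (7B)
  sizeof = 152, alignof = 8
packed(4) layout:
  0..4  z  (4B, 4-aligned)
  4..108  state  (104B, 4-aligned)
  108..110  ammo  (2B, 2-aligned)
  110..112  -- padding (2B)
  112..116  y  (4B, 4-aligned)
  116..125  score  (9B, 1-aligned)
  125..128  -- padding (3B)
  128..136  id  (8B, 4-aligned)
  136..137  vx  (1B, 1-aligned)
  137..140  -- tail padding (3B)
  sizeof = 140, alignof = 4
152 − 140 = 12

12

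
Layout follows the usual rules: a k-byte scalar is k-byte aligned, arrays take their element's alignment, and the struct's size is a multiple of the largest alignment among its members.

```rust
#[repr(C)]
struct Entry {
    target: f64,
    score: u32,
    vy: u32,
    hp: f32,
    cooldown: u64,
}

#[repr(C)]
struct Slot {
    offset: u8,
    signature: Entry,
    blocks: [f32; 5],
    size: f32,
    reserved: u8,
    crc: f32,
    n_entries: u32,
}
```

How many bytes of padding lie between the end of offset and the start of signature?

7

Entry: target at 0 (size 8, align 8) → ends 8; score at 8 (size 4, align 4) → ends 12; vy at 12 (size 4, align 4) → ends 16; hp at 16 (size 4, align 4) → ends 20; pad 4 to align 8 for cooldown; cooldown at 24 (size 8, align 8) → ends 32; total 32 bytes, alignment 8
offset at 0 (size 1, align 1) → ends 1
pad 7 to align 8 for signature
signature at 8 (size 32, align 8) → ends 40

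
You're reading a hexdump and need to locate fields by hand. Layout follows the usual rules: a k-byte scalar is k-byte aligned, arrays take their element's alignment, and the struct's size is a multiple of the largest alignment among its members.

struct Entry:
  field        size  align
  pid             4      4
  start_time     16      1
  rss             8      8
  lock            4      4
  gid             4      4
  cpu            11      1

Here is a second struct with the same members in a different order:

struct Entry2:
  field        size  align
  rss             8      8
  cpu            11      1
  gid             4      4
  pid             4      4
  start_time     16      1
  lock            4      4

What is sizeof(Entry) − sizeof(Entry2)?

0..4  pid  (4B, 4-aligned)
4..20  start_time  (16B, 1-aligned)
20..24  -- padding (4B)
24..32  rss  (8B, 8-aligned)
32..36  lock  (4B, 4-aligned)
36..40  gid  (4B, 4-aligned)
40..51  cpu  (11B, 1-aligned)
51..56  -- tail padding (5B)
sizeof = 56, alignof = 8
— Entry2 —
0..8  rss  (8B, 8-aligned)
8..19  cpu  (11B, 1-aligned)
19..20  -- padding (1B)
20..24  gid  (4B, 4-aligned)
24..28  pid  (4B, 4-aligned)
28..44  start_time  (16B, 1-aligned)
44..48  lock  (4B, 4-aligned)
sizeof = 48, alignof = 8
56 − 48 = 8

8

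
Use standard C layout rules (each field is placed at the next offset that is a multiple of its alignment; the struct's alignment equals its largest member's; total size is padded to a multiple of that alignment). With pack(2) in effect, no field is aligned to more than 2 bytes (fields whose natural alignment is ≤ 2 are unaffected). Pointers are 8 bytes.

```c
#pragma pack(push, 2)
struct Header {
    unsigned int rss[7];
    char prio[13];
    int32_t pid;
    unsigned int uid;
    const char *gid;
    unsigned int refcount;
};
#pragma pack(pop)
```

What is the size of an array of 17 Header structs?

1054

@0: rss [28B, align 2] → 28
@28: prio [13B, align 1] → 41
+1 pad (align 2)
@42: pid [4B, align 2] → 46
@46: uid [4B, align 2] → 50
@50: gid [8B, align 2] → 58
@58: refcount [4B, align 2] → 62
size 62, align 2
array of 17: 17 × 62 = 1054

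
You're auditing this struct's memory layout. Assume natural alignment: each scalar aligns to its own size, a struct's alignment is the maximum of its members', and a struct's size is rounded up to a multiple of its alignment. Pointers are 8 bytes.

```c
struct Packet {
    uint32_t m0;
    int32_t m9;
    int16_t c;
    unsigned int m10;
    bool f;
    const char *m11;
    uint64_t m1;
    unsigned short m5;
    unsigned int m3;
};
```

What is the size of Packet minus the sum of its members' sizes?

11

0..4  m0  (4B, 4-aligned)
4..8  m9  (4B, 4-aligned)
8..10  c  (2B, 2-aligned)
10..12  -- padding (2B)
12..16  m10  (4B, 4-aligned)
16..17  f  (1B, 1-aligned)
17..24  -- padding (7B)
24..32  m11  (8B, 8-aligned)
32..40  m1  (8B, 8-aligned)
40..42  m5  (2B, 2-aligned)
42..44  -- padding (2B)
44..48  m3  (4B, 4-aligned)
sizeof = 48, alignof = 8
data bytes 37, size 48 → padding 11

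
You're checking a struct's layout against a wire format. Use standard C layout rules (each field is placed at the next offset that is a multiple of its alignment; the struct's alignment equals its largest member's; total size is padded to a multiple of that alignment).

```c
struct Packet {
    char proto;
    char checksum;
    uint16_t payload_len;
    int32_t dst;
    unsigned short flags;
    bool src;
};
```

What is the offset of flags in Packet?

0..1  proto  (1B, 1-aligned)
1..2  checksum  (1B, 1-aligned)
2..4  payload_len  (2B, 2-aligned)
4..8  dst  (4B, 4-aligned)
8..10  flags  (2B, 2-aligned)

8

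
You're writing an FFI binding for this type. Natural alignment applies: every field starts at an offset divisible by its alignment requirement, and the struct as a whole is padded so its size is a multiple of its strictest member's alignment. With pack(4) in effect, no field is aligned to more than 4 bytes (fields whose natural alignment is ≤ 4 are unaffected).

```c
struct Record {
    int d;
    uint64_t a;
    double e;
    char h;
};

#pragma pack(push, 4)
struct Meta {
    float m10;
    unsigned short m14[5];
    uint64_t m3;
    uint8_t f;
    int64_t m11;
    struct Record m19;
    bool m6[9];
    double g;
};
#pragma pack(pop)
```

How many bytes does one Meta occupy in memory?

88 bytes

Record: d at 0 (size 4, align 4) → ends 4; pad 4 to align 8 for a; a at 8 (size 8, align 8) → ends 16; e at 16 (size 8, align 8) → ends 24; h at 24 (size 1, align 1) → ends 25; tail pad 7 to reach multiple of 8; total 32 bytes, alignment 8
m10 at 0 (size 4, align 4) → ends 4
m14 at 4 (size 10, align 2) → ends 14
pad 2 to align 4 for m3
m3 at 16 (size 8, align 4) → ends 24
f at 24 (size 1, align 1) → ends 25
pad 3 to align 4 for m11
m11 at 28 (size 8, align 4) → ends 36
m19 at 36 (size 32, align 4) → ends 68
m6 at 68 (size 9, align 1) → ends 77
pad 3 to align 4 for g
g at 80 (size 8, align 4) → ends 88
total 88 bytes, alignment 4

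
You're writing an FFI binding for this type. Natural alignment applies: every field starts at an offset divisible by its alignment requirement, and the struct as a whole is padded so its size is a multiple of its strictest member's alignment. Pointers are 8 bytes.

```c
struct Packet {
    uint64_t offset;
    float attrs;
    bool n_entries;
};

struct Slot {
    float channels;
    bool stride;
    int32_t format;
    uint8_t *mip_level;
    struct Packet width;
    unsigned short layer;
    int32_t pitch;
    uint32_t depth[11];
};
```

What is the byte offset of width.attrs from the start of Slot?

Packet: 0..8  offset  (8B, 8-aligned); 8..12  attrs  (4B, 4-aligned); 12..13  n_entries  (1B, 1-aligned); 13..16  -- tail padding (3B); sizeof = 16, alignof = 8
0..4  channels  (4B, 4-aligned)
4..5  stride  (1B, 1-aligned)
5..8  -- padding (3B)
8..12  format  (4B, 4-aligned)
12..16  -- padding (4B)
16..24  mip_level  (8B, 8-aligned)
24..40  width  (16B, 8-aligned)
within Packet: attrs at 8
24 + 8 = 32

32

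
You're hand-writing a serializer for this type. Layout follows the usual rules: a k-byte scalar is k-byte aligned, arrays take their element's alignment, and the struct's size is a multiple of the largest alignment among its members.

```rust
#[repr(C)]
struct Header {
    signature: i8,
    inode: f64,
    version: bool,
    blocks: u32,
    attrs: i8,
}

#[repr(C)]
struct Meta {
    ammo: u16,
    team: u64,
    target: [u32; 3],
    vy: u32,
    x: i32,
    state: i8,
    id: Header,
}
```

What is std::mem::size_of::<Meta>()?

72

Header: signature at 0 (size 1, align 1) → ends 1; pad 7 to align 8 for inode; inode at 8 (size 8, align 8) → ends 16; version at 16 (size 1, align 1) → ends 17; pad 3 to align 4 for blocks; blocks at 20 (size 4, align 4) → ends 24; attrs at 24 (size 1, align 1) → ends 25; tail pad 7 to reach multiple of 8; total 32 bytes, alignment 8
ammo at 0 (size 2, align 2) → ends 2
pad 6 to align 8 for team
team at 8 (size 8, align 8) → ends 16
target at 16 (size 12, align 4) → ends 28
vy at 28 (size 4, align 4) → ends 32
x at 32 (size 4, align 4) → ends 36
state at 36 (size 1, align 1) → ends 37
pad 3 to align 8 for id
id at 40 (size 32, align 8) → ends 72
total 72 bytes, alignment 8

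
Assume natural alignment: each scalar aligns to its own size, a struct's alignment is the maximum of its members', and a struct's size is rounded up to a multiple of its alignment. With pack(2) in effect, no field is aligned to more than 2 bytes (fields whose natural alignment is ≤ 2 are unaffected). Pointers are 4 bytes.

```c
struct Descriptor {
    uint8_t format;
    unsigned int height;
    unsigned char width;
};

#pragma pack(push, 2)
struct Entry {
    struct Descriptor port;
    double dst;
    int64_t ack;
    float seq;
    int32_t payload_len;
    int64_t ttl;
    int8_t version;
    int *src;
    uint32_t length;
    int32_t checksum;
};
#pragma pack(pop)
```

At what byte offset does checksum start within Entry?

54

Descriptor: @0: format [1B, align 1] → 1; +3 pad (align 4); @4: height [4B, align 4] → 8; @8: width [1B, align 1] → 9; +3 tail pad (align 4); size 12, align 4
@0: port [12B, align 2] → 12
@12: dst [8B, align 2] → 20
@20: ack [8B, align 2] → 28
@28: seq [4B, align 2] → 32
@32: payload_len [4B, align 2] → 36
@36: ttl [8B, align 2] → 44
@44: version [1B, align 1] → 45
+1 pad (align 2)
@46: src [4B, align 2] → 50
@50: length [4B, align 2] → 54
@54: checksum [4B, align 2] → 58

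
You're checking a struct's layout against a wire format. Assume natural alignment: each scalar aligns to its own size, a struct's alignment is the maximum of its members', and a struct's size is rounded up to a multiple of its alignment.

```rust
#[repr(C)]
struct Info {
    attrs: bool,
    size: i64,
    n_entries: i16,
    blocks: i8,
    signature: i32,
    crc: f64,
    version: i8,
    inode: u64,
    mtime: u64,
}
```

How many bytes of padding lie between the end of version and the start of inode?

attrs at 0 (size 1, align 1) → ends 1
pad 7 to align 8 for size
size at 8 (size 8, align 8) → ends 16
n_entries at 16 (size 2, align 2) → ends 18
blocks at 18 (size 1, align 1) → ends 19
pad 1 to align 4 for signature
signature at 20 (size 4, align 4) → ends 24
crc at 24 (size 8, align 8) → ends 32
version at 32 (size 1, align 1) → ends 33
pad 7 to align 8 for inode
inode at 40 (size 8, align 8) → ends 48

7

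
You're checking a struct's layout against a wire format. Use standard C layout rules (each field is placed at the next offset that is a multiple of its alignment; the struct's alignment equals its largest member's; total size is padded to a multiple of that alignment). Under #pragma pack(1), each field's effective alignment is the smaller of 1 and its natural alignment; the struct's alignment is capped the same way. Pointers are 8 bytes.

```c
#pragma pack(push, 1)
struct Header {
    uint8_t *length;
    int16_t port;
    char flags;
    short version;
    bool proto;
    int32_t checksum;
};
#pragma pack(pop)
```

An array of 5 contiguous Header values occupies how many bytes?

length at 0 (size 8, align 1) → ends 8
port at 8 (size 2, align 1) → ends 10
flags at 10 (size 1, align 1) → ends 11
version at 11 (size 2, align 1) → ends 13
proto at 13 (size 1, align 1) → ends 14
checksum at 14 (size 4, align 1) → ends 18
total 18 bytes, alignment 1
array of 5: 5 × 18 = 90

90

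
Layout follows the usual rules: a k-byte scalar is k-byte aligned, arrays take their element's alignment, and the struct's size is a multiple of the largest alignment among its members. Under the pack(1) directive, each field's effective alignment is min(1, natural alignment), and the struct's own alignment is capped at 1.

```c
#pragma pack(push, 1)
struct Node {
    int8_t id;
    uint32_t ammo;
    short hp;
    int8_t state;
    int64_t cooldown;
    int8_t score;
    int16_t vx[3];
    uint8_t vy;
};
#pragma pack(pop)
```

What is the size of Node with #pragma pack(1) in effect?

24

0..1  id  (1B, 1-aligned)
1..5  ammo  (4B, 1-aligned)
5..7  hp  (2B, 1-aligned)
7..8  state  (1B, 1-aligned)
8..16  cooldown  (8B, 1-aligned)
16..17  score  (1B, 1-aligned)
17..23  vx  (6B, 1-aligned)
23..24  vy  (1B, 1-aligned)
sizeof = 24, alignof = 1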